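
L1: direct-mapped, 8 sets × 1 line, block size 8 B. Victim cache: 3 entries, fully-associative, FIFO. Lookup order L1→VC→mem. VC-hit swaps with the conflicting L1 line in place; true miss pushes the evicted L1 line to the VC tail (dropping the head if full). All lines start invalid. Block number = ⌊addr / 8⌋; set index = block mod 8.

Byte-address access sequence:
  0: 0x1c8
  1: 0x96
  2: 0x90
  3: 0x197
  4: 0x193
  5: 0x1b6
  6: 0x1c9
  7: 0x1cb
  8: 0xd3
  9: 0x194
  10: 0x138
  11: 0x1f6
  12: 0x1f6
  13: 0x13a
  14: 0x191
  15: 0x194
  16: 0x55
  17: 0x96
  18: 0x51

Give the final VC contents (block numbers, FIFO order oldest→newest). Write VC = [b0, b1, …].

  [0] addr=0x1c8 blk=57 s=1: MISS | VC []
  [1] addr=0x96 blk=18 s=2: MISS | VC []
  [2] addr=0x90 blk=18 s=2: L1-HIT | VC []
  [3] addr=0x197 blk=50 s=2: MISS | VC [18]
  [4] addr=0x193 blk=50 s=2: L1-HIT | VC [18]
  [5] addr=0x1b6 blk=54 s=6: MISS | VC [18]
  [6] addr=0x1c9 blk=57 s=1: L1-HIT | VC [18]
  [7] addr=0x1cb blk=57 s=1: L1-HIT | VC [18]
  [8] addr=0xd3 blk=26 s=2: MISS | VC [18, 50]
  [9] addr=0x194 blk=50 s=2: VC-HIT | VC [18, 26]
  [10] addr=0x138 blk=39 s=7: MISS | VC [18, 26]
  [11] addr=0x1f6 blk=62 s=6: MISS | VC [18, 26, 54]
  [12] addr=0x1f6 blk=62 s=6: L1-HIT | VC [18, 26, 54]
  [13] addr=0x13a blk=39 s=7: L1-HIT | VC [18, 26, 54]
  [14] addr=0x191 blk=50 s=2: L1-HIT | VC [18, 26, 54]
  [15] addr=0x194 blk=50 s=2: L1-HIT | VC [18, 26, 54]
  [16] addr=0x55 blk=10 s=2: MISS | VC [26, 54, 50]
  [17] addr=0x96 blk=18 s=2: MISS | VC [54, 50, 10]
  [18] addr=0x51 blk=10 s=2: VC-HIT | VC [54, 50, 18]

VC = [54, 50, 18]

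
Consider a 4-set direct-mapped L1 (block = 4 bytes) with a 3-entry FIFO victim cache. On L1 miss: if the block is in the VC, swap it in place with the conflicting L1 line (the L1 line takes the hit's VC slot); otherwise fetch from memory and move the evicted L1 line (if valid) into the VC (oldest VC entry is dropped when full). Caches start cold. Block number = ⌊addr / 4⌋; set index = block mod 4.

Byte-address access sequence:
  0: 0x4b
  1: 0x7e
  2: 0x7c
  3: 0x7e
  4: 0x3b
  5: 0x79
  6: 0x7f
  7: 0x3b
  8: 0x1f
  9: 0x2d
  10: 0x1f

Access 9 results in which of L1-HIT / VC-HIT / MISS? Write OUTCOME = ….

OUTCOME = MISS

  [0] addr=0x4b blk=18 s=2: MISS | VC []
  [1] addr=0x7e blk=31 s=3: MISS | VC []
  [2] addr=0x7c blk=31 s=3: L1-HIT | VC []
  [3] addr=0x7e blk=31 s=3: L1-HIT | VC []
  [4] addr=0x3b blk=14 s=2: MISS | VC [18]
  [5] addr=0x79 blk=30 s=2: MISS | VC [18, 14]
  [6] addr=0x7f blk=31 s=3: L1-HIT | VC [18, 14]
  [7] addr=0x3b blk=14 s=2: VC-HIT | VC [18, 30]
  [8] addr=0x1f blk=7 s=3: MISS | VC [18, 30, 31]
  [9] addr=0x2d blk=11 s=3: MISS | VC [30, 31, 7]
  [10] addr=0x1f blk=7 s=3: VC-HIT | VC [30, 31, 11]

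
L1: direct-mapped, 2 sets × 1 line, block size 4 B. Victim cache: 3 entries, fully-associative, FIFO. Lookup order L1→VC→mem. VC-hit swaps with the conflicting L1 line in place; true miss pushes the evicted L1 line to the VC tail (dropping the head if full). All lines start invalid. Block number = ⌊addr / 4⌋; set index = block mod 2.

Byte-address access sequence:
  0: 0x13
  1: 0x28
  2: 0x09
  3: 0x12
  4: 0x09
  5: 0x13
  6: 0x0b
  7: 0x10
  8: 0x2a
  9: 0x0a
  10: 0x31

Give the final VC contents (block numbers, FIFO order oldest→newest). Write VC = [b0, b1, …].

VC = [10, 4, 2]

0: 0x13 (blk 4, set 0) → MISS  vc=[]
1: 0x28 (blk 10, set 0) → MISS  vc=[4]
2: 0x9 (blk 2, set 0) → MISS  vc=[4, 10]
3: 0x12 (blk 4, set 0) → VC-HIT  vc=[2, 10]
4: 0x9 (blk 2, set 0) → VC-HIT  vc=[4, 10]
5: 0x13 (blk 4, set 0) → VC-HIT  vc=[2, 10]
6: 0xb (blk 2, set 0) → VC-HIT  vc=[4, 10]
7: 0x10 (blk 4, set 0) → VC-HIT  vc=[2, 10]
8: 0x2a (blk 10, set 0) → VC-HIT  vc=[2, 4]
9: 0xa (blk 2, set 0) → VC-HIT  vc=[10, 4]
10: 0x31 (blk 12, set 0) → MISS  vc=[10, 4, 2]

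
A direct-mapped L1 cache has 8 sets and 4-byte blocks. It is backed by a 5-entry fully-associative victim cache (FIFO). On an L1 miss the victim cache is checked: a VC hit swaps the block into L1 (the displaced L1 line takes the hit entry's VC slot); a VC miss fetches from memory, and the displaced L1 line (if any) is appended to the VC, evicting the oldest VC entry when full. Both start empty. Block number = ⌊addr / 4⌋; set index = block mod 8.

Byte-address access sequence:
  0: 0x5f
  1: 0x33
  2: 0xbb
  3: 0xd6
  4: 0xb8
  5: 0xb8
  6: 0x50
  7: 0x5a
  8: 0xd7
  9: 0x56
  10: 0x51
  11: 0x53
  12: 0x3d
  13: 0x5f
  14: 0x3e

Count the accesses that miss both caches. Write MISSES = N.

MISSES = 8

0: 0x5f (blk 23, set 7) → MISS  vc=[]
1: 0x33 (blk 12, set 4) → MISS  vc=[]
2: 0xbb (blk 46, set 6) → MISS  vc=[]
3: 0xd6 (blk 53, set 5) → MISS  vc=[]
4: 0xb8 (blk 46, set 6) → L1-HIT  vc=[]
5: 0xb8 (blk 46, set 6) → L1-HIT  vc=[]
6: 0x50 (blk 20, set 4) → MISS  vc=[12]
7: 0x5a (blk 22, set 6) → MISS  vc=[12, 46]
8: 0xd7 (blk 53, set 5) → L1-HIT  vc=[12, 46]
9: 0x56 (blk 21, set 5) → MISS  vc=[12, 46, 53]
10: 0x51 (blk 20, set 4) → L1-HIT  vc=[12, 46, 53]
11: 0x53 (blk 20, set 4) → L1-HIT  vc=[12, 46, 53]
12: 0x3d (blk 15, set 7) → MISS  vc=[12, 46, 53, 23]
13: 0x5f (blk 23, set 7) → VC-HIT  vc=[12, 46, 53, 15]
14: 0x3e (blk 15, set 7) → VC-HIT  vc=[12, 46, 53, 23]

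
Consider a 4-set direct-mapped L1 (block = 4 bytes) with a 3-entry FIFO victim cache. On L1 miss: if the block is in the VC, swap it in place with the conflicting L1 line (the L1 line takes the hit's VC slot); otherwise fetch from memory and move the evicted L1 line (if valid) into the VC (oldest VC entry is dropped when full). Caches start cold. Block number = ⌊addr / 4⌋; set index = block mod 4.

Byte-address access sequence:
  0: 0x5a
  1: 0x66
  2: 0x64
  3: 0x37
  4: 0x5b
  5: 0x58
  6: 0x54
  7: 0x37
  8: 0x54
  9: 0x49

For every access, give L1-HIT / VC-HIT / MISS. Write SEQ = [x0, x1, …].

#0 0x5a→b22/s2 MISS; vc=[]
#1 0x66→b25/s1 MISS; vc=[]
#2 0x64→b25/s1 L1-HIT; vc=[]
#3 0x37→b13/s1 MISS; vc=[25]
#4 0x5b→b22/s2 L1-HIT; vc=[25]
#5 0x58→b22/s2 L1-HIT; vc=[25]
#6 0x54→b21/s1 MISS; vc=[25,13]
#7 0x37→b13/s1 VC-HIT; vc=[25,21]
#8 0x54→b21/s1 VC-HIT; vc=[25,13]
#9 0x49→b18/s2 MISS; vc=[25,13,22]

SEQ = [MISS, MISS, L1-HIT, MISS, L1-HIT, L1-HIT, MISS, VC-HIT, VC-HIT, MISS]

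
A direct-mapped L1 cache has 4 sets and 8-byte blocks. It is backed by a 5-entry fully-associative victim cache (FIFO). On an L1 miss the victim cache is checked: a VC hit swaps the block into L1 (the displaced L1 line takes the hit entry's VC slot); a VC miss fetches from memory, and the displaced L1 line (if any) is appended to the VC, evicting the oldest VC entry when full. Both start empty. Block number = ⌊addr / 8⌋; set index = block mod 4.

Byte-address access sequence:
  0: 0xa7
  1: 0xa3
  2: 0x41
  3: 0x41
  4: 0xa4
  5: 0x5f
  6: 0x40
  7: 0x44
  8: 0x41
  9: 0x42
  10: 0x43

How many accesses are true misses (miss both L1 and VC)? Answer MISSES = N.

  [0] addr=0xa7 blk=20 s=0: MISS | VC []
  [1] addr=0xa3 blk=20 s=0: L1-HIT | VC []
  [2] addr=0x41 blk=8 s=0: MISS | VC [20]
  [3] addr=0x41 blk=8 s=0: L1-HIT | VC [20]
  [4] addr=0xa4 blk=20 s=0: VC-HIT | VC [8]
  [5] addr=0x5f blk=11 s=3: MISS | VC [8]
  [6] addr=0x40 blk=8 s=0: VC-HIT | VC [20]
  [7] addr=0x44 blk=8 s=0: L1-HIT | VC [20]
  [8] addr=0x41 blk=8 s=0: L1-HIT | VC [20]
  [9] addr=0x42 blk=8 s=0: L1-HIT | VC [20]
  [10] addr=0x43 blk=8 s=0: L1-HIT | VC [20]

MISSES = 3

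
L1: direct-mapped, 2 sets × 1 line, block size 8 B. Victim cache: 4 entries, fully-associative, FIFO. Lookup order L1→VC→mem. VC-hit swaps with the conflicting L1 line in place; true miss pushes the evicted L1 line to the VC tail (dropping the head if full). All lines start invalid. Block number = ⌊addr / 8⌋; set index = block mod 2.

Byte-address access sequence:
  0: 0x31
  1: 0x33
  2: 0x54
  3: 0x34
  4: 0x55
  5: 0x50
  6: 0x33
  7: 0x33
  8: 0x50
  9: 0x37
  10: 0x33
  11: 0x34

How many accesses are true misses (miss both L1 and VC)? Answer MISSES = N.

MISSES = 2

0: 0x31 (blk 6, set 0) → MISS  vc=[]
1: 0x33 (blk 6, set 0) → L1-HIT  vc=[]
2: 0x54 (blk 10, set 0) → MISS  vc=[6]
3: 0x34 (blk 6, set 0) → VC-HIT  vc=[10]
4: 0x55 (blk 10, set 0) → VC-HIT  vc=[6]
5: 0x50 (blk 10, set 0) → L1-HIT  vc=[6]
6: 0x33 (blk 6, set 0) → VC-HIT  vc=[10]
7: 0x33 (blk 6, set 0) → L1-HIT  vc=[10]
8: 0x50 (blk 10, set 0) → VC-HIT  vc=[6]
9: 0x37 (blk 6, set 0) → VC-HIT  vc=[10]
10: 0x33 (blk 6, set 0) → L1-HIT  vc=[10]
11: 0x34 (blk 6, set 0) → L1-HIT  vc=[10]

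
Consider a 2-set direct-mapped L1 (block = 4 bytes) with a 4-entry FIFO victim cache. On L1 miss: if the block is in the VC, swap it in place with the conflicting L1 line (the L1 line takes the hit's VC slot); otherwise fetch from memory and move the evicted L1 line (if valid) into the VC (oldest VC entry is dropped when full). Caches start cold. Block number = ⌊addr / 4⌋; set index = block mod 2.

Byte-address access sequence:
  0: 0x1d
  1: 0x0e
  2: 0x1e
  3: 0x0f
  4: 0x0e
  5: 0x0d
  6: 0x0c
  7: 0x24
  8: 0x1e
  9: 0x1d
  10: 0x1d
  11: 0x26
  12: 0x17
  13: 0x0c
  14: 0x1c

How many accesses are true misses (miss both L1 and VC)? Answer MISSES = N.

#0 0x1d→b7/s1 MISS; vc=[]
#1 0xe→b3/s1 MISS; vc=[7]
#2 0x1e→b7/s1 VC-HIT; vc=[3]
#3 0xf→b3/s1 VC-HIT; vc=[7]
#4 0xe→b3/s1 L1-HIT; vc=[7]
#5 0xd→b3/s1 L1-HIT; vc=[7]
#6 0xc→b3/s1 L1-HIT; vc=[7]
#7 0x24→b9/s1 MISS; vc=[7,3]
#8 0x1e→b7/s1 VC-HIT; vc=[9,3]
#9 0x1d→b7/s1 L1-HIT; vc=[9,3]
#10 0x1d→b7/s1 L1-HIT; vc=[9,3]
#11 0x26→b9/s1 VC-HIT; vc=[7,3]
#12 0x17→b5/s1 MISS; vc=[7,3,9]
#13 0xc→b3/s1 VC-HIT; vc=[7,5,9]
#14 0x1c→b7/s1 VC-HIT; vc=[3,5,9]

MISSES = 4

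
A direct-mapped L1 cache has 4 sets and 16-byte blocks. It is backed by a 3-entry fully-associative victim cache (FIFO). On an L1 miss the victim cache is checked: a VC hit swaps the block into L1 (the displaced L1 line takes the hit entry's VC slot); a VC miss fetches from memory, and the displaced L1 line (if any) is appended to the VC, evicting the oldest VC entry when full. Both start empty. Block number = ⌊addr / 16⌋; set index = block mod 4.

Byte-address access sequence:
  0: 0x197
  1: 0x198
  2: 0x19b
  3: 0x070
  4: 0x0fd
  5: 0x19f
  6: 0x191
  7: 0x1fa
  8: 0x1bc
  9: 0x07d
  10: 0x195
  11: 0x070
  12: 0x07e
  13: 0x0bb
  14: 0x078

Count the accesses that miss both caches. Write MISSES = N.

MISSES = 6

#0 0x197→b25/s1 MISS; vc=[]
#1 0x198→b25/s1 L1-HIT; vc=[]
#2 0x19b→b25/s1 L1-HIT; vc=[]
#3 0x70→b7/s3 MISS; vc=[]
#4 0xfd→b15/s3 MISS; vc=[7]
#5 0x19f→b25/s1 L1-HIT; vc=[7]
#6 0x191→b25/s1 L1-HIT; vc=[7]
#7 0x1fa→b31/s3 MISS; vc=[7,15]
#8 0x1bc→b27/s3 MISS; vc=[7,15,31]
#9 0x7d→b7/s3 VC-HIT; vc=[27,15,31]
#10 0x195→b25/s1 L1-HIT; vc=[27,15,31]
#11 0x70→b7/s3 L1-HIT; vc=[27,15,31]
#12 0x7e→b7/s3 L1-HIT; vc=[27,15,31]
#13 0xbb→b11/s3 MISS; vc=[15,31,7]
#14 0x78→b7/s3 VC-HIT; vc=[15,31,11]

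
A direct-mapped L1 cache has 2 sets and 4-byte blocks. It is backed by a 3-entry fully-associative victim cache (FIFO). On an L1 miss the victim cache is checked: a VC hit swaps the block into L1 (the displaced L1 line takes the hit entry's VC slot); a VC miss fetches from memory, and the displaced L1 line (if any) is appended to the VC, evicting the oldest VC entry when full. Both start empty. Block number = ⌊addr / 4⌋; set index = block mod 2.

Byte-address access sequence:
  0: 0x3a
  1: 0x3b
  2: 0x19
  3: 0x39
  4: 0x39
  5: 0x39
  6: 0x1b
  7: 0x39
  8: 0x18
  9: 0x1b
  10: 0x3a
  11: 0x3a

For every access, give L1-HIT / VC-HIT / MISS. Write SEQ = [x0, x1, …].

SEQ = [MISS, L1-HIT, MISS, VC-HIT, L1-HIT, L1-HIT, VC-HIT, VC-HIT, VC-HIT, L1-HIT, VC-HIT, L1-HIT]

  [0] addr=0x3a blk=14 s=0: MISS | VC []
  [1] addr=0x3b blk=14 s=0: L1-HIT | VC []
  [2] addr=0x19 blk=6 s=0: MISS | VC [14]
  [3] addr=0x39 blk=14 s=0: VC-HIT | VC [6]
  [4] addr=0x39 blk=14 s=0: L1-HIT | VC [6]
  [5] addr=0x39 blk=14 s=0: L1-HIT | VC [6]
  [6] addr=0x1b blk=6 s=0: VC-HIT | VC [14]
  [7] addr=0x39 blk=14 s=0: VC-HIT | VC [6]
  [8] addr=0x18 blk=6 s=0: VC-HIT | VC [14]
  [9] addr=0x1b blk=6 s=0: L1-HIT | VC [14]
  [10] addr=0x3a blk=14 s=0: VC-HIT | VC [6]
  [11] addr=0x3a blk=14 s=0: L1-HIT | VC [6]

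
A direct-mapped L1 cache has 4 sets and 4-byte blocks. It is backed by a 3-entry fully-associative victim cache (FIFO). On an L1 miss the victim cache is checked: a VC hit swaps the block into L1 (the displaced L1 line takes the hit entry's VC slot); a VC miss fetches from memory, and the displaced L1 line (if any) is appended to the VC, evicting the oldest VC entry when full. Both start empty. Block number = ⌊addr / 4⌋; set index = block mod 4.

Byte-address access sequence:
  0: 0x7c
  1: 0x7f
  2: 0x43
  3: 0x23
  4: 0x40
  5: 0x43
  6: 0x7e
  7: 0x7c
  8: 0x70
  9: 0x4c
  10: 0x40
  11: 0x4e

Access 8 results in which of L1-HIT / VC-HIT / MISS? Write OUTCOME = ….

#0 0x7c→b31/s3 MISS; vc=[]
#1 0x7f→b31/s3 L1-HIT; vc=[]
#2 0x43→b16/s0 MISS; vc=[]
#3 0x23→b8/s0 MISS; vc=[16]
#4 0x40→b16/s0 VC-HIT; vc=[8]
#5 0x43→b16/s0 L1-HIT; vc=[8]
#6 0x7e→b31/s3 L1-HIT; vc=[8]
#7 0x7c→b31/s3 L1-HIT; vc=[8]
#8 0x70→b28/s0 MISS; vc=[8,16]
#9 0x4c→b19/s3 MISS; vc=[8,16,31]
#10 0x40→b16/s0 VC-HIT; vc=[8,28,31]
#11 0x4e→b19/s3 L1-HIT; vc=[8,28,31]

OUTCOME = MISS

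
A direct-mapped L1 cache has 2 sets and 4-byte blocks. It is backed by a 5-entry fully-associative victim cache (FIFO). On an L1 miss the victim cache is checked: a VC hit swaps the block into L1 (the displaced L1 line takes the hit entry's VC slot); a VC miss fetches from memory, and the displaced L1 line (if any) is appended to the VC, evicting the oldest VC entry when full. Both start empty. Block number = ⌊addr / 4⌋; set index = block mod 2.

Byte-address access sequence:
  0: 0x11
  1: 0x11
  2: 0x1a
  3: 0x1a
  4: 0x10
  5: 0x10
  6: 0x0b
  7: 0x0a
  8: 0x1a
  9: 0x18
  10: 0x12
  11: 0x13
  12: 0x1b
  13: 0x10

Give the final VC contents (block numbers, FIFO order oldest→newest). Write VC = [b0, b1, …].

  [0] addr=0x11 blk=4 s=0: MISS | VC []
  [1] addr=0x11 blk=4 s=0: L1-HIT | VC []
  [2] addr=0x1a blk=6 s=0: MISS | VC [4]
  [3] addr=0x1a blk=6 s=0: L1-HIT | VC [4]
  [4] addr=0x10 blk=4 s=0: VC-HIT | VC [6]
  [5] addr=0x10 blk=4 s=0: L1-HIT | VC [6]
  [6] addr=0xb blk=2 s=0: MISS | VC [6, 4]
  [7] addr=0xa blk=2 s=0: L1-HIT | VC [6, 4]
  [8] addr=0x1a blk=6 s=0: VC-HIT | VC [2, 4]
  [9] addr=0x18 blk=6 s=0: L1-HIT | VC [2, 4]
  [10] addr=0x12 blk=4 s=0: VC-HIT | VC [2, 6]
  [11] addr=0x13 blk=4 s=0: L1-HIT | VC [2, 6]
  [12] addr=0x1b blk=6 s=0: VC-HIT | VC [2, 4]
  [13] addr=0x10 blk=4 s=0: VC-HIT | VC [2, 6]

VC = [2, 6]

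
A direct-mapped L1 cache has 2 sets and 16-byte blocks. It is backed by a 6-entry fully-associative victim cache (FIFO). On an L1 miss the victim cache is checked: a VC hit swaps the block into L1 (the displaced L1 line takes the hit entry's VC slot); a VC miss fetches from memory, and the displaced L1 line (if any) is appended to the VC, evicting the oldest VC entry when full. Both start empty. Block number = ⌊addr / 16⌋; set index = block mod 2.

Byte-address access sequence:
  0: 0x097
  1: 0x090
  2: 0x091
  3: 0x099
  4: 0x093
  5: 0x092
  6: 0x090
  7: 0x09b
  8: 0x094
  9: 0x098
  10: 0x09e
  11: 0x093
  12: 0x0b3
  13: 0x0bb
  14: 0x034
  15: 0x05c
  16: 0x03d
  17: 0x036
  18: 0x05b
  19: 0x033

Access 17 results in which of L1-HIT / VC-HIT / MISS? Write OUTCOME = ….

OUTCOME = L1-HIT

#0 0x97→b9/s1 MISS; vc=[]
#1 0x90→b9/s1 L1-HIT; vc=[]
#2 0x91→b9/s1 L1-HIT; vc=[]
#3 0x99→b9/s1 L1-HIT; vc=[]
#4 0x93→b9/s1 L1-HIT; vc=[]
#5 0x92→b9/s1 L1-HIT; vc=[]
#6 0x90→b9/s1 L1-HIT; vc=[]
#7 0x9b→b9/s1 L1-HIT; vc=[]
#8 0x94→b9/s1 L1-HIT; vc=[]
#9 0x98→b9/s1 L1-HIT; vc=[]
#10 0x9e→b9/s1 L1-HIT; vc=[]
#11 0x93→b9/s1 L1-HIT; vc=[]
#12 0xb3→b11/s1 MISS; vc=[9]
#13 0xbb→b11/s1 L1-HIT; vc=[9]
#14 0x34→b3/s1 MISS; vc=[9,11]
#15 0x5c→b5/s1 MISS; vc=[9,11,3]
#16 0x3d→b3/s1 VC-HIT; vc=[9,11,5]
#17 0x36→b3/s1 L1-HIT; vc=[9,11,5]
#18 0x5b→b5/s1 VC-HIT; vc=[9,11,3]
#19 0x33→b3/s1 VC-HIT; vc=[9,11,5]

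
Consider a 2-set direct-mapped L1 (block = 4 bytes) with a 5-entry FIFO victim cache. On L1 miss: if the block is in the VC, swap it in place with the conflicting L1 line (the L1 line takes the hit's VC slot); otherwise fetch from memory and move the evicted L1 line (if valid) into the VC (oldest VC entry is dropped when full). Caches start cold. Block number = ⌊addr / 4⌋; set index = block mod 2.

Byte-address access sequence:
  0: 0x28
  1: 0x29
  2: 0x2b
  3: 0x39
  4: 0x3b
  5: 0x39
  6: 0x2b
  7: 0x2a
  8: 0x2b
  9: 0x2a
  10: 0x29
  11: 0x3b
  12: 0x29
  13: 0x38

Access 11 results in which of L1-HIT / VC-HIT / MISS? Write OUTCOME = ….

0: 0x28 (blk 10, set 0) → MISS  vc=[]
1: 0x29 (blk 10, set 0) → L1-HIT  vc=[]
2: 0x2b (blk 10, set 0) → L1-HIT  vc=[]
3: 0x39 (blk 14, set 0) → MISS  vc=[10]
4: 0x3b (blk 14, set 0) → L1-HIT  vc=[10]
5: 0x39 (blk 14, set 0) → L1-HIT  vc=[10]
6: 0x2b (blk 10, set 0) → VC-HIT  vc=[14]
7: 0x2a (blk 10, set 0) → L1-HIT  vc=[14]
8: 0x2b (blk 10, set 0) → L1-HIT  vc=[14]
9: 0x2a (blk 10, set 0) → L1-HIT  vc=[14]
10: 0x29 (blk 10, set 0) → L1-HIT  vc=[14]
11: 0x3b (blk 14, set 0) → VC-HIT  vc=[10]
12: 0x29 (blk 10, set 0) → VC-HIT  vc=[14]
13: 0x38 (blk 14, set 0) → VC-HIT  vc=[10]

OUTCOME = VC-HIT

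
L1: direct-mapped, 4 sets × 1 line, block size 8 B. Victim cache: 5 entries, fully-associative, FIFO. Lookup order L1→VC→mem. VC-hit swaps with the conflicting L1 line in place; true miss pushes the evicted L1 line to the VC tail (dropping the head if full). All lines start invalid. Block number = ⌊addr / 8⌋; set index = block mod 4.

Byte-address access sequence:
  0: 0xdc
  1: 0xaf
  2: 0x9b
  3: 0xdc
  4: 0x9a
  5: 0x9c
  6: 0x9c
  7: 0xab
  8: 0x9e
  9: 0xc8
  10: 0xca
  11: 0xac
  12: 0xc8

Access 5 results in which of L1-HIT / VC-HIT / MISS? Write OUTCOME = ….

  [0] addr=0xdc blk=27 s=3: MISS | VC []
  [1] addr=0xaf blk=21 s=1: MISS | VC []
  [2] addr=0x9b blk=19 s=3: MISS | VC [27]
  [3] addr=0xdc blk=27 s=3: VC-HIT | VC [19]
  [4] addr=0x9a blk=19 s=3: VC-HIT | VC [27]
  [5] addr=0x9c blk=19 s=3: L1-HIT | VC [27]
  [6] addr=0x9c blk=19 s=3: L1-HIT | VC [27]
  [7] addr=0xab blk=21 s=1: L1-HIT | VC [27]
  [8] addr=0x9e blk=19 s=3: L1-HIT | VC [27]
  [9] addr=0xc8 blk=25 s=1: MISS | VC [27, 21]
  [10] addr=0xca blk=25 s=1: L1-HIT | VC [27, 21]
  [11] addr=0xac blk=21 s=1: VC-HIT | VC [27, 25]
  [12] addr=0xc8 blk=25 s=1: VC-HIT | VC [27, 21]

OUTCOME = L1-HIT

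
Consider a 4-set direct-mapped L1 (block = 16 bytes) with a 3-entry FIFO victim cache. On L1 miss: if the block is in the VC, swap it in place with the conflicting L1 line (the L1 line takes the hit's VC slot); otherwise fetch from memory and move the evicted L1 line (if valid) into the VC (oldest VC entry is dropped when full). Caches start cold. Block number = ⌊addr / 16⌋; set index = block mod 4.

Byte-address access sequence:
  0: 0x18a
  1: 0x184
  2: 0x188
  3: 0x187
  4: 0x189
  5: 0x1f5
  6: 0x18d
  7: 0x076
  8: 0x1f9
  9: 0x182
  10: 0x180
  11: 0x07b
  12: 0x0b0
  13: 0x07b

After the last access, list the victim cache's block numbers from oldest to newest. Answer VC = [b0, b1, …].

VC = [31, 11]

  [0] addr=0x18a blk=24 s=0: MISS | VC []
  [1] addr=0x184 blk=24 s=0: L1-HIT | VC []
  [2] addr=0x188 blk=24 s=0: L1-HIT | VC []
  [3] addr=0x187 blk=24 s=0: L1-HIT | VC []
  [4] addr=0x189 blk=24 s=0: L1-HIT | VC []
  [5] addr=0x1f5 blk=31 s=3: MISS | VC []
  [6] addr=0x18d blk=24 s=0: L1-HIT | VC []
  [7] addr=0x76 blk=7 s=3: MISS | VC [31]
  [8] addr=0x1f9 blk=31 s=3: VC-HIT | VC [7]
  [9] addr=0x182 blk=24 s=0: L1-HIT | VC [7]
  [10] addr=0x180 blk=24 s=0: L1-HIT | VC [7]
  [11] addr=0x7b blk=7 s=3: VC-HIT | VC [31]
  [12] addr=0xb0 blk=11 s=3: MISS | VC [31, 7]
  [13] addr=0x7b blk=7 s=3: VC-HIT | VC [31, 11]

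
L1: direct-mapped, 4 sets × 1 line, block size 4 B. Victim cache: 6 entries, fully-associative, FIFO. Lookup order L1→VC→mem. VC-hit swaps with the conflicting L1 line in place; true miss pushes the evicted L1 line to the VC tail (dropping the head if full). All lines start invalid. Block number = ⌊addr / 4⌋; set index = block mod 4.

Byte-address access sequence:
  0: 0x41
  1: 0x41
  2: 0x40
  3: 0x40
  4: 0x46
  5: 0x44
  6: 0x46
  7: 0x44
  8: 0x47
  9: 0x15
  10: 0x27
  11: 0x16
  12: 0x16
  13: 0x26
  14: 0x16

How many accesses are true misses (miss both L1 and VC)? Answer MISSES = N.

#0 0x41→b16/s0 MISS; vc=[]
#1 0x41→b16/s0 L1-HIT; vc=[]
#2 0x40→b16/s0 L1-HIT; vc=[]
#3 0x40→b16/s0 L1-HIT; vc=[]
#4 0x46→b17/s1 MISS; vc=[]
#5 0x44→b17/s1 L1-HIT; vc=[]
#6 0x46→b17/s1 L1-HIT; vc=[]
#7 0x44→b17/s1 L1-HIT; vc=[]
#8 0x47→b17/s1 L1-HIT; vc=[]
#9 0x15→b5/s1 MISS; vc=[17]
#10 0x27→b9/s1 MISS; vc=[17,5]
#11 0x16→b5/s1 VC-HIT; vc=[17,9]
#12 0x16→b5/s1 L1-HIT; vc=[17,9]
#13 0x26→b9/s1 VC-HIT; vc=[17,5]
#14 0x16→b5/s1 VC-HIT; vc=[17,9]

MISSES = 4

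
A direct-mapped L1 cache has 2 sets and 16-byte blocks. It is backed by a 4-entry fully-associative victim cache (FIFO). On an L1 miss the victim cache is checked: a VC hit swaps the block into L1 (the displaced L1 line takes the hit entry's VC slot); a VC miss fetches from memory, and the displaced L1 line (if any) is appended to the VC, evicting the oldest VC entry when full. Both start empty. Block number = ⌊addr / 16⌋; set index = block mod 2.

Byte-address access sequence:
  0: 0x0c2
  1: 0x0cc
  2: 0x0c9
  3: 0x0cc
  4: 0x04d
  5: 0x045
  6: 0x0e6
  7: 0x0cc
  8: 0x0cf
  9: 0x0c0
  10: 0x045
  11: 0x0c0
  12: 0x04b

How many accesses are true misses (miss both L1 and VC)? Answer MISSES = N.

0: 0xc2 (blk 12, set 0) → MISS  vc=[]
1: 0xcc (blk 12, set 0) → L1-HIT  vc=[]
2: 0xc9 (blk 12, set 0) → L1-HIT  vc=[]
3: 0xcc (blk 12, set 0) → L1-HIT  vc=[]
4: 0x4d (blk 4, set 0) → MISS  vc=[12]
5: 0x45 (blk 4, set 0) → L1-HIT  vc=[12]
6: 0xe6 (blk 14, set 0) → MISS  vc=[12, 4]
7: 0xcc (blk 12, set 0) → VC-HIT  vc=[14, 4]
8: 0xcf (blk 12, set 0) → L1-HIT  vc=[14, 4]
9: 0xc0 (blk 12, set 0) → L1-HIT  vc=[14, 4]
10: 0x45 (blk 4, set 0) → VC-HIT  vc=[14, 12]
11: 0xc0 (blk 12, set 0) → VC-HIT  vc=[14, 4]
12: 0x4b (blk 4, set 0) → VC-HIT  vc=[14, 12]

MISSES = 3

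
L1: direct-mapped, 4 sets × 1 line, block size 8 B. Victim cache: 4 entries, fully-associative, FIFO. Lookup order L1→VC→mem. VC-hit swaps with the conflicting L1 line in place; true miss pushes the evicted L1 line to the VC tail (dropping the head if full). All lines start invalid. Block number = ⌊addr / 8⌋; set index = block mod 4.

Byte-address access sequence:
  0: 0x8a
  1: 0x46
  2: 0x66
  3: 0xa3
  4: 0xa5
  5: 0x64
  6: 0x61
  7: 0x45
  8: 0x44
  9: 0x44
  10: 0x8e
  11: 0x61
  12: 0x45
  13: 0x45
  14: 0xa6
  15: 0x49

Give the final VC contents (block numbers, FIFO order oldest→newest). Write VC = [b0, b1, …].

VC = [12, 8, 17]

  [0] addr=0x8a blk=17 s=1: MISS | VC []
  [1] addr=0x46 blk=8 s=0: MISS | VC []
  [2] addr=0x66 blk=12 s=0: MISS | VC [8]
  [3] addr=0xa3 blk=20 s=0: MISS | VC [8, 12]
  [4] addr=0xa5 blk=20 s=0: L1-HIT | VC [8, 12]
  [5] addr=0x64 blk=12 s=0: VC-HIT | VC [8, 20]
  [6] addr=0x61 blk=12 s=0: L1-HIT | VC [8, 20]
  [7] addr=0x45 blk=8 s=0: VC-HIT | VC [12, 20]
  [8] addr=0x44 blk=8 s=0: L1-HIT | VC [12, 20]
  [9] addr=0x44 blk=8 s=0: L1-HIT | VC [12, 20]
  [10] addr=0x8e blk=17 s=1: L1-HIT | VC [12, 20]
  [11] addr=0x61 blk=12 s=0: VC-HIT | VC [8, 20]
  [12] addr=0x45 blk=8 s=0: VC-HIT | VC [12, 20]
  [13] addr=0x45 blk=8 s=0: L1-HIT | VC [12, 20]
  [14] addr=0xa6 blk=20 s=0: VC-HIT | VC [12, 8]
  [15] addr=0x49 blk=9 s=1: MISS | VC [12, 8, 17]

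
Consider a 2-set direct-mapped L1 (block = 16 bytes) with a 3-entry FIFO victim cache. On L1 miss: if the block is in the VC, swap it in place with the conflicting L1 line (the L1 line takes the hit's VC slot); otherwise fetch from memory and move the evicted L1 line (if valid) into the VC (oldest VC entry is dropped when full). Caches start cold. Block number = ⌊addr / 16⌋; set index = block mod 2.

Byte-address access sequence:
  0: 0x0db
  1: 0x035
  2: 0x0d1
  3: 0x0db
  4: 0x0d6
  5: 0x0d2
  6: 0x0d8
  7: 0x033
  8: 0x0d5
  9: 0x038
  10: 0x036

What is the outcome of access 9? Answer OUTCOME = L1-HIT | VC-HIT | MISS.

#0 0xdb→b13/s1 MISS; vc=[]
#1 0x35→b3/s1 MISS; vc=[13]
#2 0xd1→b13/s1 VC-HIT; vc=[3]
#3 0xdb→b13/s1 L1-HIT; vc=[3]
#4 0xd6→b13/s1 L1-HIT; vc=[3]
#5 0xd2→b13/s1 L1-HIT; vc=[3]
#6 0xd8→b13/s1 L1-HIT; vc=[3]
#7 0x33→b3/s1 VC-HIT; vc=[13]
#8 0xd5→b13/s1 VC-HIT; vc=[3]
#9 0x38→b3/s1 VC-HIT; vc=[13]
#10 0x36→b3/s1 L1-HIT; vc=[13]

OUTCOME = VC-HIT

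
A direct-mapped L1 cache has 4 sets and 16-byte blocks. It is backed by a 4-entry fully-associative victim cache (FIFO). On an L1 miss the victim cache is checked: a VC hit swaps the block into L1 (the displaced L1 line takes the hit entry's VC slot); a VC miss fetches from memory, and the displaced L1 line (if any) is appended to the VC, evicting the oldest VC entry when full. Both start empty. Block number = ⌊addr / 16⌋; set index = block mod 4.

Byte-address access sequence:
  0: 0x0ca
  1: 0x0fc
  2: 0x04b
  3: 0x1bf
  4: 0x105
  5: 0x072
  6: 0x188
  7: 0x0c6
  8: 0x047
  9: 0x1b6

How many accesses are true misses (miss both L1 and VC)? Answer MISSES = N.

  [0] addr=0xca blk=12 s=0: MISS | VC []
  [1] addr=0xfc blk=15 s=3: MISS | VC []
  [2] addr=0x4b blk=4 s=0: MISS | VC [12]
  [3] addr=0x1bf blk=27 s=3: MISS | VC [12, 15]
  [4] addr=0x105 blk=16 s=0: MISS | VC [12, 15, 4]
  [5] addr=0x72 blk=7 s=3: MISS | VC [12, 15, 4, 27]
  [6] addr=0x188 blk=24 s=0: MISS | VC [15, 4, 27, 16]
  [7] addr=0xc6 blk=12 s=0: MISS | VC [4, 27, 16, 24]
  [8] addr=0x47 blk=4 s=0: VC-HIT | VC [12, 27, 16, 24]
  [9] addr=0x1b6 blk=27 s=3: VC-HIT | VC [12, 7, 16, 24]

MISSES = 8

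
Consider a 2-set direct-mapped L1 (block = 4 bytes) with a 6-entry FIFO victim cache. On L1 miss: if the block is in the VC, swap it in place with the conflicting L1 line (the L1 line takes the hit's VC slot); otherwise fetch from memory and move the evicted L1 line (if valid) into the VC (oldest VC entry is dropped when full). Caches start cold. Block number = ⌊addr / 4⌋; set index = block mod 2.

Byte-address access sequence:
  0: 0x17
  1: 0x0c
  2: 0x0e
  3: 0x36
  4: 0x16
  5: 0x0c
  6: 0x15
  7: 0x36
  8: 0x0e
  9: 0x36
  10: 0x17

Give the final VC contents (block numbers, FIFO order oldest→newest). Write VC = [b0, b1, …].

  [0] addr=0x17 blk=5 s=1: MISS | VC []
  [1] addr=0xc blk=3 s=1: MISS | VC [5]
  [2] addr=0xe blk=3 s=1: L1-HIT | VC [5]
  [3] addr=0x36 blk=13 s=1: MISS | VC [5, 3]
  [4] addr=0x16 blk=5 s=1: VC-HIT | VC [13, 3]
  [5] addr=0xc blk=3 s=1: VC-HIT | VC [13, 5]
  [6] addr=0x15 blk=5 s=1: VC-HIT | VC [13, 3]
  [7] addr=0x36 blk=13 s=1: VC-HIT | VC [5, 3]
  [8] addr=0xe blk=3 s=1: VC-HIT | VC [5, 13]
  [9] addr=0x36 blk=13 s=1: VC-HIT | VC [5, 3]
  [10] addr=0x17 blk=5 s=1: VC-HIT | VC [13, 3]

VC = [13, 3]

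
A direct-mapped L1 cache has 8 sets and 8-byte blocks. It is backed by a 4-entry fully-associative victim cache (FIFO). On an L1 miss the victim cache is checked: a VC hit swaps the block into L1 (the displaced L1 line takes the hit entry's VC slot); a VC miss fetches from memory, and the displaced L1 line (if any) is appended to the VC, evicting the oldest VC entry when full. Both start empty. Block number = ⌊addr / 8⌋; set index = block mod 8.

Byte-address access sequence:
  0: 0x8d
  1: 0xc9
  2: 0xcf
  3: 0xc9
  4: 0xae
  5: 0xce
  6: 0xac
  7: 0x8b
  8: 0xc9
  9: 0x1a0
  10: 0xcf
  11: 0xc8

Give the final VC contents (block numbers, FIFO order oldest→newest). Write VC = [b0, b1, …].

VC = [17]

  [0] addr=0x8d blk=17 s=1: MISS | VC []
  [1] addr=0xc9 blk=25 s=1: MISS | VC [17]
  [2] addr=0xcf blk=25 s=1: L1-HIT | VC [17]
  [3] addr=0xc9 blk=25 s=1: L1-HIT | VC [17]
  [4] addr=0xae blk=21 s=5: MISS | VC [17]
  [5] addr=0xce blk=25 s=1: L1-HIT | VC [17]
  [6] addr=0xac blk=21 s=5: L1-HIT | VC [17]
  [7] addr=0x8b blk=17 s=1: VC-HIT | VC [25]
  [8] addr=0xc9 blk=25 s=1: VC-HIT | VC [17]
  [9] addr=0x1a0 blk=52 s=4: MISS | VC [17]
  [10] addr=0xcf blk=25 s=1: L1-HIT | VC [17]
  [11] addr=0xc8 blk=25 s=1: L1-HIT | VC [17]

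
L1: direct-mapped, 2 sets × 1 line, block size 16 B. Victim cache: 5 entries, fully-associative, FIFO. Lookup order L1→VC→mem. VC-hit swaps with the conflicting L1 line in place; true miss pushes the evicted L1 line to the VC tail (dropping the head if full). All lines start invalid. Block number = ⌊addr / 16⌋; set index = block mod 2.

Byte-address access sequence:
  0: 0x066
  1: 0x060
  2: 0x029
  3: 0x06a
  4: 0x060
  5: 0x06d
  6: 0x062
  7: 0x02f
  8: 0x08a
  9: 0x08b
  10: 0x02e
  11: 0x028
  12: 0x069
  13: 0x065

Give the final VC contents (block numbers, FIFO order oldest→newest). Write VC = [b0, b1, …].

VC = [2, 8]

0: 0x66 (blk 6, set 0) → MISS  vc=[]
1: 0x60 (blk 6, set 0) → L1-HIT  vc=[]
2: 0x29 (blk 2, set 0) → MISS  vc=[6]
3: 0x6a (blk 6, set 0) → VC-HIT  vc=[2]
4: 0x60 (blk 6, set 0) → L1-HIT  vc=[2]
5: 0x6d (blk 6, set 0) → L1-HIT  vc=[2]
6: 0x62 (blk 6, set 0) → L1-HIT  vc=[2]
7: 0x2f (blk 2, set 0) → VC-HIT  vc=[6]
8: 0x8a (blk 8, set 0) → MISS  vc=[6, 2]
9: 0x8b (blk 8, set 0) → L1-HIT  vc=[6, 2]
10: 0x2e (blk 2, set 0) → VC-HIT  vc=[6, 8]
11: 0x28 (blk 2, set 0) → L1-HIT  vc=[6, 8]
12: 0x69 (blk 6, set 0) → VC-HIT  vc=[2, 8]
13: 0x65 (blk 6, set 0) → L1-HIT  vc=[2, 8]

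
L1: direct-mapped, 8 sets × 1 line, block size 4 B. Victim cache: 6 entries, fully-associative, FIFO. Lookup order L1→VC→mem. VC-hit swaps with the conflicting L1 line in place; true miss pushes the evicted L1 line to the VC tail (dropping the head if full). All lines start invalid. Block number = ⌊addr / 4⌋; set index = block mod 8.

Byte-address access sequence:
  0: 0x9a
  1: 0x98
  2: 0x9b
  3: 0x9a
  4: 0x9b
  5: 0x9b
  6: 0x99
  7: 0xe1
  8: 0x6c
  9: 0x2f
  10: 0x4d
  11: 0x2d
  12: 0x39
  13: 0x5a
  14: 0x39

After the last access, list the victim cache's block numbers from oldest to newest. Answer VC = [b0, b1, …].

0: 0x9a (blk 38, set 6) → MISS  vc=[]
1: 0x98 (blk 38, set 6) → L1-HIT  vc=[]
2: 0x9b (blk 38, set 6) → L1-HIT  vc=[]
3: 0x9a (blk 38, set 6) → L1-HIT  vc=[]
4: 0x9b (blk 38, set 6) → L1-HIT  vc=[]
5: 0x9b (blk 38, set 6) → L1-HIT  vc=[]
6: 0x99 (blk 38, set 6) → L1-HIT  vc=[]
7: 0xe1 (blk 56, set 0) → MISS  vc=[]
8: 0x6c (blk 27, set 3) → MISS  vc=[]
9: 0x2f (blk 11, set 3) → MISS  vc=[27]
10: 0x4d (blk 19, set 3) → MISS  vc=[27, 11]
11: 0x2d (blk 11, set 3) → VC-HIT  vc=[27, 19]
12: 0x39 (blk 14, set 6) → MISS  vc=[27, 19, 38]
13: 0x5a (blk 22, set 6) → MISS  vc=[27, 19, 38, 14]
14: 0x39 (blk 14, set 6) → VC-HIT  vc=[27, 19, 38, 22]

VC = [27, 19, 38, 22]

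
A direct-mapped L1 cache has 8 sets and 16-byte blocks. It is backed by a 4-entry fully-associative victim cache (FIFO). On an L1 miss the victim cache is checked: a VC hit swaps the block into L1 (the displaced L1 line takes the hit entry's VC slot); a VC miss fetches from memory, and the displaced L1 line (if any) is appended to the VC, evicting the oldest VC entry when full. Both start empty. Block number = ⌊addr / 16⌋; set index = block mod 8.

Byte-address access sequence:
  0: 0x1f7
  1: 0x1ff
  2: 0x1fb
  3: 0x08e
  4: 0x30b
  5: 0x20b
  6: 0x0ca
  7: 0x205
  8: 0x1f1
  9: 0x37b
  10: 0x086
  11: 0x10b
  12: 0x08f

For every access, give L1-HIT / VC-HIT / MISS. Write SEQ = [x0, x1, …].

SEQ = [MISS, L1-HIT, L1-HIT, MISS, MISS, MISS, MISS, L1-HIT, L1-HIT, MISS, VC-HIT, MISS, VC-HIT]

  [0] addr=0x1f7 blk=31 s=7: MISS | VC []
  [1] addr=0x1ff blk=31 s=7: L1-HIT | VC []
  [2] addr=0x1fb blk=31 s=7: L1-HIT | VC []
  [3] addr=0x8e blk=8 s=0: MISS | VC []
  [4] addr=0x30b blk=48 s=0: MISS | VC [8]
  [5] addr=0x20b blk=32 s=0: MISS | VC [8, 48]
  [6] addr=0xca blk=12 s=4: MISS | VC [8, 48]
  [7] addr=0x205 blk=32 s=0: L1-HIT | VC [8, 48]
  [8] addr=0x1f1 blk=31 s=7: L1-HIT | VC [8, 48]
  [9] addr=0x37b blk=55 s=7: MISS | VC [8, 48, 31]
  [10] addr=0x86 blk=8 s=0: VC-HIT | VC [32, 48, 31]
  [11] addr=0x10b blk=16 s=0: MISS | VC [32, 48, 31, 8]
  [12] addr=0x8f blk=8 s=0: VC-HIT | VC [32, 48, 31, 16]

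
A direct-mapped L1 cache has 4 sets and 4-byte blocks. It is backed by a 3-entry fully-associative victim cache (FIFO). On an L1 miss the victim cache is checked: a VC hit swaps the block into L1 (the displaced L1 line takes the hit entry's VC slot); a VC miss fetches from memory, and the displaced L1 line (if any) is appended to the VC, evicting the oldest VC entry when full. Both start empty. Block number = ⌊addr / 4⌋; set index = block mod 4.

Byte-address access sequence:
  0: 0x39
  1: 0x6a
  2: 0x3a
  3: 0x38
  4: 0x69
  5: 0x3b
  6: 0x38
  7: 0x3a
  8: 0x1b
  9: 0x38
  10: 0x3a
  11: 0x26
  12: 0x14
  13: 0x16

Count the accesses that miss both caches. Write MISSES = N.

  [0] addr=0x39 blk=14 s=2: MISS | VC []
  [1] addr=0x6a blk=26 s=2: MISS | VC [14]
  [2] addr=0x3a blk=14 s=2: VC-HIT | VC [26]
  [3] addr=0x38 blk=14 s=2: L1-HIT | VC [26]
  [4] addr=0x69 blk=26 s=2: VC-HIT | VC [14]
  [5] addr=0x3b blk=14 s=2: VC-HIT | VC [26]
  [6] addr=0x38 blk=14 s=2: L1-HIT | VC [26]
  [7] addr=0x3a blk=14 s=2: L1-HIT | VC [26]
  [8] addr=0x1b blk=6 s=2: MISS | VC [26, 14]
  [9] addr=0x38 blk=14 s=2: VC-HIT | VC [26, 6]
  [10] addr=0x3a blk=14 s=2: L1-HIT | VC [26, 6]
  [11] addr=0x26 blk=9 s=1: MISS | VC [26, 6]
  [12] addr=0x14 blk=5 s=1: MISS | VC [26, 6, 9]
  [13] addr=0x16 blk=5 s=1: L1-HIT | VC [26, 6, 9]

MISSES = 5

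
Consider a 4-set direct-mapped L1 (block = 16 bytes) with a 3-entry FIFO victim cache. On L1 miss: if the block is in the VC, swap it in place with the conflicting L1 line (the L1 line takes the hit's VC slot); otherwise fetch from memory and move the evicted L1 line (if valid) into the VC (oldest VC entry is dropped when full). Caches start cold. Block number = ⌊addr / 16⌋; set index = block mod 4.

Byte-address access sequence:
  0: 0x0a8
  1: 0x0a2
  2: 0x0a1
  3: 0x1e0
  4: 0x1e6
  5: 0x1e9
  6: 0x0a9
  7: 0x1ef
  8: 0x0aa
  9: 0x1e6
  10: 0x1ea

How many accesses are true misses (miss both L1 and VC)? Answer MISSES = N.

MISSES = 2

#0 0xa8→b10/s2 MISS; vc=[]
#1 0xa2→b10/s2 L1-HIT; vc=[]
#2 0xa1→b10/s2 L1-HIT; vc=[]
#3 0x1e0→b30/s2 MISS; vc=[10]
#4 0x1e6→b30/s2 L1-HIT; vc=[10]
#5 0x1e9→b30/s2 L1-HIT; vc=[10]
#6 0xa9→b10/s2 VC-HIT; vc=[30]
#7 0x1ef→b30/s2 VC-HIT; vc=[10]
#8 0xaa→b10/s2 VC-HIT; vc=[30]
#9 0x1e6→b30/s2 VC-HIT; vc=[10]
#10 0x1ea→b30/s2 L1-HIT; vc=[10]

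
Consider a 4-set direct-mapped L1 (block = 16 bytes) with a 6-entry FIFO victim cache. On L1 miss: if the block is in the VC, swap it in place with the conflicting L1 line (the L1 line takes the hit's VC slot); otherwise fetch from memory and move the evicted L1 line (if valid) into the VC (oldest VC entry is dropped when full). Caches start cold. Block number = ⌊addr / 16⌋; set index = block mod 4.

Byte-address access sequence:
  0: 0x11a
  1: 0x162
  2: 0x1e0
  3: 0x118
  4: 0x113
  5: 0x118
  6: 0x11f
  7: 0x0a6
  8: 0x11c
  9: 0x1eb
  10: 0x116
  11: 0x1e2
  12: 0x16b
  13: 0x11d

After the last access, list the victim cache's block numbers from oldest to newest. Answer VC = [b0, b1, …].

VC = [30, 10]

#0 0x11a→b17/s1 MISS; vc=[]
#1 0x162→b22/s2 MISS; vc=[]
#2 0x1e0→b30/s2 MISS; vc=[22]
#3 0x118→b17/s1 L1-HIT; vc=[22]
#4 0x113→b17/s1 L1-HIT; vc=[22]
#5 0x118→b17/s1 L1-HIT; vc=[22]
#6 0x11f→b17/s1 L1-HIT; vc=[22]
#7 0xa6→b10/s2 MISS; vc=[22,30]
#8 0x11c→b17/s1 L1-HIT; vc=[22,30]
#9 0x1eb→b30/s2 VC-HIT; vc=[22,10]
#10 0x116→b17/s1 L1-HIT; vc=[22,10]
#11 0x1e2→b30/s2 L1-HIT; vc=[22,10]
#12 0x16b→b22/s2 VC-HIT; vc=[30,10]
#13 0x11d→b17/s1 L1-HIT; vc=[30,10]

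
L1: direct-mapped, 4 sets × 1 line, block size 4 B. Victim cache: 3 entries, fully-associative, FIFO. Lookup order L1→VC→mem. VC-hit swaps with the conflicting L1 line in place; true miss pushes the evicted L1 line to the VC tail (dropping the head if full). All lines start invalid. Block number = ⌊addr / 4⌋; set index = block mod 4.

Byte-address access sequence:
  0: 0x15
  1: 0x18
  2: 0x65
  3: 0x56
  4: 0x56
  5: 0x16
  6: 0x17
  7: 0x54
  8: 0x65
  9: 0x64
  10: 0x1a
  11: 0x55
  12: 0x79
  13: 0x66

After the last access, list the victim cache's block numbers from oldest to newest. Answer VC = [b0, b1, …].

VC = [5, 21, 6]

#0 0x15→b5/s1 MISS; vc=[]
#1 0x18→b6/s2 MISS; vc=[]
#2 0x65→b25/s1 MISS; vc=[5]
#3 0x56→b21/s1 MISS; vc=[5,25]
#4 0x56→b21/s1 L1-HIT; vc=[5,25]
#5 0x16→b5/s1 VC-HIT; vc=[21,25]
#6 0x17→b5/s1 L1-HIT; vc=[21,25]
#7 0x54→b21/s1 VC-HIT; vc=[5,25]
#8 0x65→b25/s1 VC-HIT; vc=[5,21]
#9 0x64→b25/s1 L1-HIT; vc=[5,21]
#10 0x1a→b6/s2 L1-HIT; vc=[5,21]
#11 0x55→b21/s1 VC-HIT; vc=[5,25]
#12 0x79→b30/s2 MISS; vc=[5,25,6]
#13 0x66→b25/s1 VC-HIT; vc=[5,21,6]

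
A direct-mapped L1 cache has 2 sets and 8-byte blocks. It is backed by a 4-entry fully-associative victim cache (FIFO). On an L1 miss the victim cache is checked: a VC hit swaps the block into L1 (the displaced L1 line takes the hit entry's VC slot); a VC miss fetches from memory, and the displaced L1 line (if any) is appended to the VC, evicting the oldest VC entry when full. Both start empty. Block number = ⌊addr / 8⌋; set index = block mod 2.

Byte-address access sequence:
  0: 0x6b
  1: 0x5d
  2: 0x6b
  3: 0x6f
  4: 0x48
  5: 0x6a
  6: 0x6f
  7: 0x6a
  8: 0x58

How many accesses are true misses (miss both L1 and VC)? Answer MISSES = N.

  [0] addr=0x6b blk=13 s=1: MISS | VC []
  [1] addr=0x5d blk=11 s=1: MISS | VC [13]
  [2] addr=0x6b blk=13 s=1: VC-HIT | VC [11]
  [3] addr=0x6f blk=13 s=1: L1-HIT | VC [11]
  [4] addr=0x48 blk=9 s=1: MISS | VC [11, 13]
  [5] addr=0x6a blk=13 s=1: VC-HIT | VC [11, 9]
  [6] addr=0x6f blk=13 s=1: L1-HIT | VC [11, 9]
  [7] addr=0x6a blk=13 s=1: L1-HIT | VC [11, 9]
  [8] addr=0x58 blk=11 s=1: VC-HIT | VC [13, 9]

MISSES = 3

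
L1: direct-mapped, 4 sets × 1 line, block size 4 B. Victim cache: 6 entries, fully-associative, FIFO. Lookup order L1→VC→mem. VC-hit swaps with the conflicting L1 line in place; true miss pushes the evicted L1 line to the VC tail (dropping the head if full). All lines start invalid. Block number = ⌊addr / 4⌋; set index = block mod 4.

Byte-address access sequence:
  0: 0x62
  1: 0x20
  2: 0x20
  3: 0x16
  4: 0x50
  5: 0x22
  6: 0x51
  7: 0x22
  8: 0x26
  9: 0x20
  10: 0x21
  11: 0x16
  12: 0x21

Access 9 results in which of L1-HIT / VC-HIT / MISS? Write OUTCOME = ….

OUTCOME = L1-HIT

  [0] addr=0x62 blk=24 s=0: MISS | VC []
  [1] addr=0x20 blk=8 s=0: MISS | VC [24]
  [2] addr=0x20 blk=8 s=0: L1-HIT | VC [24]
  [3] addr=0x16 blk=5 s=1: MISS | VC [24]
  [4] addr=0x50 blk=20 s=0: MISS | VC [24, 8]
  [5] addr=0x22 blk=8 s=0: VC-HIT | VC [24, 20]
  [6] addr=0x51 blk=20 s=0: VC-HIT | VC [24, 8]
  [7] addr=0x22 blk=8 s=0: VC-HIT | VC [24, 20]
  [8] addr=0x26 blk=9 s=1: MISS | VC [24, 20, 5]
  [9] addr=0x20 blk=8 s=0: L1-HIT | VC [24, 20, 5]
  [10] addr=0x21 blk=8 s=0: L1-HIT | VC [24, 20, 5]
  [11] addr=0x16 blk=5 s=1: VC-HIT | VC [24, 20, 9]
  [12] addr=0x21 blk=8 s=0: L1-HIT | VC [24, 20, 9]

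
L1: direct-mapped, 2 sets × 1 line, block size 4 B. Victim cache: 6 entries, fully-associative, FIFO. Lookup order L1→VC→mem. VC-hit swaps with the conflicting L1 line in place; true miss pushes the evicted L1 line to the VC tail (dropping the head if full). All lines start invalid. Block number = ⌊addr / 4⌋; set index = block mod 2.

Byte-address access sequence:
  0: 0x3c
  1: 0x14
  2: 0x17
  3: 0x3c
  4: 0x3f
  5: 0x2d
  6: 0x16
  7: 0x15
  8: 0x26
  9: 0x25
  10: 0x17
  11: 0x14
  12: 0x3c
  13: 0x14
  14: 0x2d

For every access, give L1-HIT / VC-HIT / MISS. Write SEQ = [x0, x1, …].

SEQ = [MISS, MISS, L1-HIT, VC-HIT, L1-HIT, MISS, VC-HIT, L1-HIT, MISS, L1-HIT, VC-HIT, L1-HIT, VC-HIT, VC-HIT, VC-HIT]

  [0] addr=0x3c blk=15 s=1: MISS | VC []
  [1] addr=0x14 blk=5 s=1: MISS | VC [15]
  [2] addr=0x17 blk=5 s=1: L1-HIT | VC [15]
  [3] addr=0x3c blk=15 s=1: VC-HIT | VC [5]
  [4] addr=0x3f blk=15 s=1: L1-HIT | VC [5]
  [5] addr=0x2d blk=11 s=1: MISS | VC [5, 15]
  [6] addr=0x16 blk=5 s=1: VC-HIT | VC [11, 15]
  [7] addr=0x15 blk=5 s=1: L1-HIT | VC [11, 15]
  [8] addr=0x26 blk=9 s=1: MISS | VC [11, 15, 5]
  [9] addr=0x25 blk=9 s=1: L1-HIT | VC [11, 15, 5]
  [10] addr=0x17 blk=5 s=1: VC-HIT | VC [11, 15, 9]
  [11] addr=0x14 blk=5 s=1: L1-HIT | VC [11, 15, 9]
  [12] addr=0x3c blk=15 s=1: VC-HIT | VC [11, 5, 9]
  [13] addr=0x14 blk=5 s=1: VC-HIT | VC [11, 15, 9]
  [14] addr=0x2d blk=11 s=1: VC-HIT | VC [5, 15, 9]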